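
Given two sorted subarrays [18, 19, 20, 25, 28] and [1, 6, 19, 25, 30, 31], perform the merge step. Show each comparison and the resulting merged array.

Merging process:

Compare 18 vs 1: take 1 from right. Merged: [1]
Compare 18 vs 6: take 6 from right. Merged: [1, 6]
Compare 18 vs 19: take 18 from left. Merged: [1, 6, 18]
Compare 19 vs 19: take 19 from left. Merged: [1, 6, 18, 19]
Compare 20 vs 19: take 19 from right. Merged: [1, 6, 18, 19, 19]
Compare 20 vs 25: take 20 from left. Merged: [1, 6, 18, 19, 19, 20]
Compare 25 vs 25: take 25 from left. Merged: [1, 6, 18, 19, 19, 20, 25]
Compare 28 vs 25: take 25 from right. Merged: [1, 6, 18, 19, 19, 20, 25, 25]
Compare 28 vs 30: take 28 from left. Merged: [1, 6, 18, 19, 19, 20, 25, 25, 28]
Append remaining from right: [30, 31]. Merged: [1, 6, 18, 19, 19, 20, 25, 25, 28, 30, 31]

Final merged array: [1, 6, 18, 19, 19, 20, 25, 25, 28, 30, 31]
Total comparisons: 9

The merged array is [1, 6, 18, 19, 19, 20, 25, 25, 28, 30, 31], requiring 9 comparisons. The merge step runs in O(n) time where n is the total number of elements.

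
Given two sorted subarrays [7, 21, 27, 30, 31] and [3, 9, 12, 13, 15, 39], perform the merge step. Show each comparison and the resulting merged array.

Merging process:

Compare 7 vs 3: take 3 from right. Merged: [3]
Compare 7 vs 9: take 7 from left. Merged: [3, 7]
Compare 21 vs 9: take 9 from right. Merged: [3, 7, 9]
Compare 21 vs 12: take 12 from right. Merged: [3, 7, 9, 12]
Compare 21 vs 13: take 13 from right. Merged: [3, 7, 9, 12, 13]
Compare 21 vs 15: take 15 from right. Merged: [3, 7, 9, 12, 13, 15]
Compare 21 vs 39: take 21 from left. Merged: [3, 7, 9, 12, 13, 15, 21]
Compare 27 vs 39: take 27 from left. Merged: [3, 7, 9, 12, 13, 15, 21, 27]
Compare 30 vs 39: take 30 from left. Merged: [3, 7, 9, 12, 13, 15, 21, 27, 30]
Compare 31 vs 39: take 31 from left. Merged: [3, 7, 9, 12, 13, 15, 21, 27, 30, 31]
Append remaining from right: [39]. Merged: [3, 7, 9, 12, 13, 15, 21, 27, 30, 31, 39]

Final merged array: [3, 7, 9, 12, 13, 15, 21, 27, 30, 31, 39]
Total comparisons: 10

The merged array is [3, 7, 9, 12, 13, 15, 21, 27, 30, 31, 39], requiring 10 comparisons. The merge step runs in O(n) time where n is the total number of elements.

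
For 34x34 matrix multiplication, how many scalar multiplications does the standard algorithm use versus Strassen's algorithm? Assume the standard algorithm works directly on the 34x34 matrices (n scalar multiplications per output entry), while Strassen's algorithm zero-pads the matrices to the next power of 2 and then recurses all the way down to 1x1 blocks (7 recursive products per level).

Matrix multiplication for 34x34 matrices:

Strassen's algorithm requires power-of-2 dimensions. Pad 34x34 to 64x64 (next power of 2).

Standard algorithm: 34^3 = 39304 multiplications
Strassen's algorithm: 7^(log2(64)) = 7^6 = 117649 multiplications
Difference: 39304 - 117649 = -78345 (Strassen uses MORE here due to padding overhead — for small or just-over-power-of-2 n, padding can outweigh the per-level savings)

Standard: 39304 multiplications (34^3). Strassen: 117649 multiplications (7^6, after padding to 64x64). Strassen reduces 8 recursive multiplications to 7 at each level.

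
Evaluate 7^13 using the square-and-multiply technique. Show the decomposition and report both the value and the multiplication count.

Computing 7^13 by squaring (build up from 7^1; each line after the first costs one multiplication):

7^1 = 7
7^2 = (7^1)^2 = 7^2 = 49
7^3 = 7 * 7^2 = 7 * 49 = 343
7^6 = (7^3)^2 = 343^2 = 117649
7^12 = (7^6)^2 = 117649^2 = 13841287201
7^13 = 7 * 7^12 = 7 * 13841287201 = 96889010407

Result: 96889010407
Multiplications needed: 5 (5 lines after 7^1)

7^13 = 96889010407. Using exponentiation by squaring, this requires 5 multiplications. The key idea: if the exponent is even, square the half-power; if odd, multiply by the base once.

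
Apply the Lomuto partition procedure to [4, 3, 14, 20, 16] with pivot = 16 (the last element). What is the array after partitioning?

Lomuto partition with pivot = 16:

Initial array: [4, 3, 14, 20, 16]

arr[0]=4 <= 16: swap with position 0, array becomes [4, 3, 14, 20, 16]
arr[1]=3 <= 16: swap with position 1, array becomes [4, 3, 14, 20, 16]
arr[2]=14 <= 16: swap with position 2, array becomes [4, 3, 14, 20, 16]
arr[3]=20 > 16: no swap

Place pivot at position 3: [4, 3, 14, 16, 20]
Pivot position: 3

After partitioning with pivot 16, the array becomes [4, 3, 14, 16, 20]. The pivot is placed at index 3. All elements to the left of the pivot are <= 16, and all elements to the right are > 16.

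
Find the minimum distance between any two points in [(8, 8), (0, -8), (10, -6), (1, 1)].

Computing all pairwise distances among 4 points:

d((8, 8), (0, -8)) = 17.8885
d((8, 8), (10, -6)) = 14.1421
d((8, 8), (1, 1)) = 9.8995
d((0, -8), (10, -6)) = 10.198
d((0, -8), (1, 1)) = 9.0554 <-- minimum
d((10, -6), (1, 1)) = 11.4018

Closest pair: (0, -8) and (1, 1) with distance 9.0554

The closest pair is (0, -8) and (1, 1) with Euclidean distance 9.0554. For 4 points, brute-force pairwise comparison is shown above. For large n, the divide-and-conquer algorithm (sort by x, recurse on halves, check the dividing strip) achieves O(n log n).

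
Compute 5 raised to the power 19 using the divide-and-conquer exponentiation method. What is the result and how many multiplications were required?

Computing 5^19 by squaring (build up from 5^1; each line after the first costs one multiplication):

5^1 = 5
5^2 = (5^1)^2 = 5^2 = 25
5^4 = (5^2)^2 = 25^2 = 625
5^8 = (5^4)^2 = 625^2 = 390625
5^9 = 5 * 5^8 = 5 * 390625 = 1953125
5^18 = (5^9)^2 = 1953125^2 = 3814697265625
5^19 = 5 * 5^18 = 5 * 3814697265625 = 19073486328125

Result: 19073486328125
Multiplications needed: 6 (6 lines after 5^1)

5^19 = 19073486328125. Using exponentiation by squaring, this requires 6 multiplications. The key idea: if the exponent is even, square the half-power; if odd, multiply by the base once.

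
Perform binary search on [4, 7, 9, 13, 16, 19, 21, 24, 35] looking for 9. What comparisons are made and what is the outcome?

Binary search for 9 in [4, 7, 9, 13, 16, 19, 21, 24, 35]:

lo=0, hi=8, mid=4, arr[mid]=16 -> 16 > 9, search left half
lo=0, hi=3, mid=1, arr[mid]=7 -> 7 < 9, search right half
lo=2, hi=3, mid=2, arr[mid]=9 -> Found target at index 2!

Binary search finds 9 at index 2 after 3 comparisons. The search repeatedly halves the search space by comparing with the middle element.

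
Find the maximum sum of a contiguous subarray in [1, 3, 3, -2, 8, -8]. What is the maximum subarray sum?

Using Kadane's algorithm on [1, 3, 3, -2, 8, -8]:

Scanning through the array:
Position 1 (value 3): max_ending_here = 4, max_so_far = 4
Position 2 (value 3): max_ending_here = 7, max_so_far = 7
Position 3 (value -2): max_ending_here = 5, max_so_far = 7
Position 4 (value 8): max_ending_here = 13, max_so_far = 13
Position 5 (value -8): max_ending_here = 5, max_so_far = 13

Maximum subarray: [1, 3, 3, -2, 8]
Maximum sum: 13

The maximum subarray is [1, 3, 3, -2, 8] with sum 13. This subarray runs from index 0 to index 4.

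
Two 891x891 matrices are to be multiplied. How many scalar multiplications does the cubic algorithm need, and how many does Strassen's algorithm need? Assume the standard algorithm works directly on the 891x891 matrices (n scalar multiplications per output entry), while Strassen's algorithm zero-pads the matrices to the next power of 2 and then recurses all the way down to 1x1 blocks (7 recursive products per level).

Matrix multiplication for 891x891 matrices:

Strassen's algorithm requires power-of-2 dimensions. Pad 891x891 to 1024x1024 (next power of 2).

Standard algorithm: 891^3 = 707347971 multiplications
Strassen's algorithm: 7^(log2(1024)) = 7^10 = 282475249 multiplications
Savings: 707347971 - 282475249 = 424872722 multiplications

Standard: 707347971 multiplications (891^3). Strassen: 282475249 multiplications (7^10, after padding to 1024x1024). Strassen reduces 8 recursive multiplications to 7 at each level.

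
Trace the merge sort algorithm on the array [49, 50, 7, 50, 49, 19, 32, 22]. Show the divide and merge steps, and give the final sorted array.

Merge sort trace:

Split: [49, 50, 7, 50, 49, 19, 32, 22] -> [49, 50, 7, 50] and [49, 19, 32, 22]
  Split: [49, 50, 7, 50] -> [49, 50] and [7, 50]
    Split: [49, 50] -> [49] and [50]
    Merge: [49] + [50] -> [49, 50]
    Split: [7, 50] -> [7] and [50]
    Merge: [7] + [50] -> [7, 50]
  Merge: [49, 50] + [7, 50] -> [7, 49, 50, 50]
  Split: [49, 19, 32, 22] -> [49, 19] and [32, 22]
    Split: [49, 19] -> [49] and [19]
    Merge: [49] + [19] -> [19, 49]
    Split: [32, 22] -> [32] and [22]
    Merge: [32] + [22] -> [22, 32]
  Merge: [19, 49] + [22, 32] -> [19, 22, 32, 49]
Merge: [7, 49, 50, 50] + [19, 22, 32, 49] -> [7, 19, 22, 32, 49, 49, 50, 50]

Final sorted array: [7, 19, 22, 32, 49, 49, 50, 50]

The merge sort proceeds by recursively splitting the array and merging sorted halves.
After all merges, the sorted array is [7, 19, 22, 32, 49, 49, 50, 50].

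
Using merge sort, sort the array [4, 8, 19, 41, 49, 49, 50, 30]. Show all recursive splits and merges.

Merge sort trace:

Split: [4, 8, 19, 41, 49, 49, 50, 30] -> [4, 8, 19, 41] and [49, 49, 50, 30]
  Split: [4, 8, 19, 41] -> [4, 8] and [19, 41]
    Split: [4, 8] -> [4] and [8]
    Merge: [4] + [8] -> [4, 8]
    Split: [19, 41] -> [19] and [41]
    Merge: [19] + [41] -> [19, 41]
  Merge: [4, 8] + [19, 41] -> [4, 8, 19, 41]
  Split: [49, 49, 50, 30] -> [49, 49] and [50, 30]
    Split: [49, 49] -> [49] and [49]
    Merge: [49] + [49] -> [49, 49]
    Split: [50, 30] -> [50] and [30]
    Merge: [50] + [30] -> [30, 50]
  Merge: [49, 49] + [30, 50] -> [30, 49, 49, 50]
Merge: [4, 8, 19, 41] + [30, 49, 49, 50] -> [4, 8, 19, 30, 41, 49, 49, 50]

Final sorted array: [4, 8, 19, 30, 41, 49, 49, 50]

The merge sort proceeds by recursively splitting the array and merging sorted halves.
After all merges, the sorted array is [4, 8, 19, 30, 41, 49, 49, 50].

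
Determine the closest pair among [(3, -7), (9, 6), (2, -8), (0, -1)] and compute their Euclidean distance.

Computing all pairwise distances among 4 points:

d((3, -7), (9, 6)) = 14.3178
d((3, -7), (2, -8)) = 1.4142 <-- minimum
d((3, -7), (0, -1)) = 6.7082
d((9, 6), (2, -8)) = 15.6525
d((9, 6), (0, -1)) = 11.4018
d((2, -8), (0, -1)) = 7.2801

Closest pair: (3, -7) and (2, -8) with distance 1.4142

The closest pair is (3, -7) and (2, -8) with Euclidean distance 1.4142. For 4 points, brute-force pairwise comparison is shown above. For large n, the divide-and-conquer algorithm (sort by x, recurse on halves, check the dividing strip) achieves O(n log n).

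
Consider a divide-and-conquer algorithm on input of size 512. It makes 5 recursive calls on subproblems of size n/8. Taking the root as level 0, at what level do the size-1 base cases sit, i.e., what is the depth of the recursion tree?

For divide and conquer with division factor 8:

Problem sizes at each level:
Level 0: 512
Level 1: 64
Level 2: 8
Level 3: 1

The root is level 0 and the size-1 base case is level 3 (the tree spans levels 0 through 3, i.e. 4 levels counting the root), so the depth is the number of divisions: log_8(512) = 3

The recursion tree depth is log_8(512) = 3. At each level, the problem size is divided by 8, so it takes 3 divisions to reduce to a base case of size 1. The algorithm makes 5 recursive calls at each level.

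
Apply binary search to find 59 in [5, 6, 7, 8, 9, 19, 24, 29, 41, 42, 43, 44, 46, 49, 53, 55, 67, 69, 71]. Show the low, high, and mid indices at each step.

Binary search for 59 in [5, 6, 7, 8, 9, 19, 24, 29, 41, 42, 43, 44, 46, 49, 53, 55, 67, 69, 71]:

lo=0, hi=18, mid=9, arr[mid]=42 -> 42 < 59, search right half
lo=10, hi=18, mid=14, arr[mid]=53 -> 53 < 59, search right half
lo=15, hi=18, mid=16, arr[mid]=67 -> 67 > 59, search left half
lo=15, hi=15, mid=15, arr[mid]=55 -> 55 < 59, search right half
lo=16 > hi=15, target 59 not found

Binary search determines that 59 is not in the array after 4 comparisons. The search space was exhausted without finding the target.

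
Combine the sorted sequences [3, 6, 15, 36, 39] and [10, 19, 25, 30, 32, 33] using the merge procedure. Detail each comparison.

Merging process:

Compare 3 vs 10: take 3 from left. Merged: [3]
Compare 6 vs 10: take 6 from left. Merged: [3, 6]
Compare 15 vs 10: take 10 from right. Merged: [3, 6, 10]
Compare 15 vs 19: take 15 from left. Merged: [3, 6, 10, 15]
Compare 36 vs 19: take 19 from right. Merged: [3, 6, 10, 15, 19]
Compare 36 vs 25: take 25 from right. Merged: [3, 6, 10, 15, 19, 25]
Compare 36 vs 30: take 30 from right. Merged: [3, 6, 10, 15, 19, 25, 30]
Compare 36 vs 32: take 32 from right. Merged: [3, 6, 10, 15, 19, 25, 30, 32]
Compare 36 vs 33: take 33 from right. Merged: [3, 6, 10, 15, 19, 25, 30, 32, 33]
Append remaining from left: [36, 39]. Merged: [3, 6, 10, 15, 19, 25, 30, 32, 33, 36, 39]

Final merged array: [3, 6, 10, 15, 19, 25, 30, 32, 33, 36, 39]
Total comparisons: 9

The merged array is [3, 6, 10, 15, 19, 25, 30, 32, 33, 36, 39], requiring 9 comparisons. The merge step runs in O(n) time where n is the total number of elements.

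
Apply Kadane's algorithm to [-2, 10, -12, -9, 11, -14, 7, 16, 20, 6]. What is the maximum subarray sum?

Using Kadane's algorithm on [-2, 10, -12, -9, 11, -14, 7, 16, 20, 6]:

Scanning through the array:
Position 1 (value 10): max_ending_here = 10, max_so_far = 10
Position 2 (value -12): max_ending_here = -2, max_so_far = 10
Position 3 (value -9): max_ending_here = -9, max_so_far = 10
Position 4 (value 11): max_ending_here = 11, max_so_far = 11
Position 5 (value -14): max_ending_here = -3, max_so_far = 11
Position 6 (value 7): max_ending_here = 7, max_so_far = 11
Position 7 (value 16): max_ending_here = 23, max_so_far = 23
Position 8 (value 20): max_ending_here = 43, max_so_far = 43
Position 9 (value 6): max_ending_here = 49, max_so_far = 49

Maximum subarray: [7, 16, 20, 6]
Maximum sum: 49

The maximum subarray is [7, 16, 20, 6] with sum 49. This subarray runs from index 6 to index 9.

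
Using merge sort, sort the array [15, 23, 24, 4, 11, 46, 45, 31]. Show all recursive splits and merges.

Merge sort trace:

Split: [15, 23, 24, 4, 11, 46, 45, 31] -> [15, 23, 24, 4] and [11, 46, 45, 31]
  Split: [15, 23, 24, 4] -> [15, 23] and [24, 4]
    Split: [15, 23] -> [15] and [23]
    Merge: [15] + [23] -> [15, 23]
    Split: [24, 4] -> [24] and [4]
    Merge: [24] + [4] -> [4, 24]
  Merge: [15, 23] + [4, 24] -> [4, 15, 23, 24]
  Split: [11, 46, 45, 31] -> [11, 46] and [45, 31]
    Split: [11, 46] -> [11] and [46]
    Merge: [11] + [46] -> [11, 46]
    Split: [45, 31] -> [45] and [31]
    Merge: [45] + [31] -> [31, 45]
  Merge: [11, 46] + [31, 45] -> [11, 31, 45, 46]
Merge: [4, 15, 23, 24] + [11, 31, 45, 46] -> [4, 11, 15, 23, 24, 31, 45, 46]

Final sorted array: [4, 11, 15, 23, 24, 31, 45, 46]

The merge sort proceeds by recursively splitting the array and merging sorted halves.
After all merges, the sorted array is [4, 11, 15, 23, 24, 31, 45, 46].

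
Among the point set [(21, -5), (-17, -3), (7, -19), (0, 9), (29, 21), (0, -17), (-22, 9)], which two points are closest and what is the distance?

Computing all pairwise distances among 7 points:

d((21, -5), (-17, -3)) = 38.0526
d((21, -5), (7, -19)) = 19.799
d((21, -5), (0, 9)) = 25.2389
d((21, -5), (29, 21)) = 27.2029
d((21, -5), (0, -17)) = 24.1868
d((21, -5), (-22, 9)) = 45.2217
d((-17, -3), (7, -19)) = 28.8444
d((-17, -3), (0, 9)) = 20.8087
d((-17, -3), (29, 21)) = 51.8845
d((-17, -3), (0, -17)) = 22.0227
d((-17, -3), (-22, 9)) = 13.0
d((7, -19), (0, 9)) = 28.8617
d((7, -19), (29, 21)) = 45.6508
d((7, -19), (0, -17)) = 7.2801 <-- minimum
d((7, -19), (-22, 9)) = 40.3113
d((0, 9), (29, 21)) = 31.3847
d((0, 9), (0, -17)) = 26.0
d((0, 9), (-22, 9)) = 22.0
d((29, 21), (0, -17)) = 47.8017
d((29, 21), (-22, 9)) = 52.3927
d((0, -17), (-22, 9)) = 34.0588

Closest pair: (7, -19) and (0, -17) with distance 7.2801

The closest pair is (7, -19) and (0, -17) with Euclidean distance 7.2801. For 7 points, brute-force pairwise comparison is shown above. For large n, the divide-and-conquer algorithm (sort by x, recurse on halves, check the dividing strip) achieves O(n log n).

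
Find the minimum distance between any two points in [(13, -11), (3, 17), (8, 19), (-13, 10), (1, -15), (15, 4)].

Computing all pairwise distances among 6 points:

d((13, -11), (3, 17)) = 29.7321
d((13, -11), (8, 19)) = 30.4138
d((13, -11), (-13, 10)) = 33.4215
d((13, -11), (1, -15)) = 12.6491
d((13, -11), (15, 4)) = 15.1327
d((3, 17), (8, 19)) = 5.3852 <-- minimum
d((3, 17), (-13, 10)) = 17.4642
d((3, 17), (1, -15)) = 32.0624
d((3, 17), (15, 4)) = 17.6918
d((8, 19), (-13, 10)) = 22.8473
d((8, 19), (1, -15)) = 34.7131
d((8, 19), (15, 4)) = 16.5529
d((-13, 10), (1, -15)) = 28.6531
d((-13, 10), (15, 4)) = 28.6356
d((1, -15), (15, 4)) = 23.6008

Closest pair: (3, 17) and (8, 19) with distance 5.3852

The closest pair is (3, 17) and (8, 19) with Euclidean distance 5.3852. For 6 points, brute-force pairwise comparison is shown above. For large n, the divide-and-conquer algorithm (sort by x, recurse on halves, check the dividing strip) achieves O(n log n).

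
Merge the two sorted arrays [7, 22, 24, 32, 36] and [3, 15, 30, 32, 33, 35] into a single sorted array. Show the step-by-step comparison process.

Merging process:

Compare 7 vs 3: take 3 from right. Merged: [3]
Compare 7 vs 15: take 7 from left. Merged: [3, 7]
Compare 22 vs 15: take 15 from right. Merged: [3, 7, 15]
Compare 22 vs 30: take 22 from left. Merged: [3, 7, 15, 22]
Compare 24 vs 30: take 24 from left. Merged: [3, 7, 15, 22, 24]
Compare 32 vs 30: take 30 from right. Merged: [3, 7, 15, 22, 24, 30]
Compare 32 vs 32: take 32 from left. Merged: [3, 7, 15, 22, 24, 30, 32]
Compare 36 vs 32: take 32 from right. Merged: [3, 7, 15, 22, 24, 30, 32, 32]
Compare 36 vs 33: take 33 from right. Merged: [3, 7, 15, 22, 24, 30, 32, 32, 33]
Compare 36 vs 35: take 35 from right. Merged: [3, 7, 15, 22, 24, 30, 32, 32, 33, 35]
Append remaining from left: [36]. Merged: [3, 7, 15, 22, 24, 30, 32, 32, 33, 35, 36]

Final merged array: [3, 7, 15, 22, 24, 30, 32, 32, 33, 35, 36]
Total comparisons: 10

The merged array is [3, 7, 15, 22, 24, 30, 32, 32, 33, 35, 36], requiring 10 comparisons. The merge step runs in O(n) time where n is the total number of elements.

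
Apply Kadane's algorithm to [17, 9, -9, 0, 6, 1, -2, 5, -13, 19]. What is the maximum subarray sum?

Using Kadane's algorithm on [17, 9, -9, 0, 6, 1, -2, 5, -13, 19]:

Scanning through the array:
Position 1 (value 9): max_ending_here = 26, max_so_far = 26
Position 2 (value -9): max_ending_here = 17, max_so_far = 26
Position 3 (value 0): max_ending_here = 17, max_so_far = 26
Position 4 (value 6): max_ending_here = 23, max_so_far = 26
Position 5 (value 1): max_ending_here = 24, max_so_far = 26
Position 6 (value -2): max_ending_here = 22, max_so_far = 26
Position 7 (value 5): max_ending_here = 27, max_so_far = 27
Position 8 (value -13): max_ending_here = 14, max_so_far = 27
Position 9 (value 19): max_ending_here = 33, max_so_far = 33

Maximum subarray: [17, 9, -9, 0, 6, 1, -2, 5, -13, 19]
Maximum sum: 33

The maximum subarray is [17, 9, -9, 0, 6, 1, -2, 5, -13, 19] with sum 33. This subarray runs from index 0 to index 9.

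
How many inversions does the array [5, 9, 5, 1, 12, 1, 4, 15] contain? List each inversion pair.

Finding inversions in [5, 9, 5, 1, 12, 1, 4, 15]:

(0, 3): arr[0]=5 > arr[3]=1
(0, 5): arr[0]=5 > arr[5]=1
(0, 6): arr[0]=5 > arr[6]=4
(1, 2): arr[1]=9 > arr[2]=5
(1, 3): arr[1]=9 > arr[3]=1
(1, 5): arr[1]=9 > arr[5]=1
(1, 6): arr[1]=9 > arr[6]=4
(2, 3): arr[2]=5 > arr[3]=1
(2, 5): arr[2]=5 > arr[5]=1
(2, 6): arr[2]=5 > arr[6]=4
(4, 5): arr[4]=12 > arr[5]=1
(4, 6): arr[4]=12 > arr[6]=4

Total inversions: 12

The array has 12 inversion(s): (0,3), (0,5), (0,6), (1,2), (1,3), (1,5), (1,6), (2,3), (2,5), (2,6), (4,5), (4,6). Each pair (i,j) satisfies i < j and arr[i] > arr[j].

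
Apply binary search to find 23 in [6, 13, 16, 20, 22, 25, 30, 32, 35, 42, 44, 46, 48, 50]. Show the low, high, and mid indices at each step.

Binary search for 23 in [6, 13, 16, 20, 22, 25, 30, 32, 35, 42, 44, 46, 48, 50]:

lo=0, hi=13, mid=6, arr[mid]=30 -> 30 > 23, search left half
lo=0, hi=5, mid=2, arr[mid]=16 -> 16 < 23, search right half
lo=3, hi=5, mid=4, arr[mid]=22 -> 22 < 23, search right half
lo=5, hi=5, mid=5, arr[mid]=25 -> 25 > 23, search left half
lo=5 > hi=4, target 23 not found

Binary search determines that 23 is not in the array after 4 comparisons. The search space was exhausted without finding the target.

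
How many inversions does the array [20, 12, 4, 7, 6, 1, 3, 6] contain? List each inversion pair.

Finding inversions in [20, 12, 4, 7, 6, 1, 3, 6]:

(0, 1): arr[0]=20 > arr[1]=12
(0, 2): arr[0]=20 > arr[2]=4
(0, 3): arr[0]=20 > arr[3]=7
(0, 4): arr[0]=20 > arr[4]=6
(0, 5): arr[0]=20 > arr[5]=1
(0, 6): arr[0]=20 > arr[6]=3
(0, 7): arr[0]=20 > arr[7]=6
(1, 2): arr[1]=12 > arr[2]=4
(1, 3): arr[1]=12 > arr[3]=7
(1, 4): arr[1]=12 > arr[4]=6
(1, 5): arr[1]=12 > arr[5]=1
(1, 6): arr[1]=12 > arr[6]=3
(1, 7): arr[1]=12 > arr[7]=6
(2, 5): arr[2]=4 > arr[5]=1
(2, 6): arr[2]=4 > arr[6]=3
(3, 4): arr[3]=7 > arr[4]=6
(3, 5): arr[3]=7 > arr[5]=1
(3, 6): arr[3]=7 > arr[6]=3
(3, 7): arr[3]=7 > arr[7]=6
(4, 5): arr[4]=6 > arr[5]=1
(4, 6): arr[4]=6 > arr[6]=3

Total inversions: 21

The array has 21 inversion(s): (0,1), (0,2), (0,3), (0,4), (0,5), (0,6), (0,7), (1,2), (1,3), (1,4), (1,5), (1,6), (1,7), (2,5), (2,6), (3,4), (3,5), (3,6), (3,7), (4,5), (4,6). Each pair (i,j) satisfies i < j and arr[i] > arr[j].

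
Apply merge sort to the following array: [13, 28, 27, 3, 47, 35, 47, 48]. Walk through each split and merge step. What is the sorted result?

Merge sort trace:

Split: [13, 28, 27, 3, 47, 35, 47, 48] -> [13, 28, 27, 3] and [47, 35, 47, 48]
  Split: [13, 28, 27, 3] -> [13, 28] and [27, 3]
    Split: [13, 28] -> [13] and [28]
    Merge: [13] + [28] -> [13, 28]
    Split: [27, 3] -> [27] and [3]
    Merge: [27] + [3] -> [3, 27]
  Merge: [13, 28] + [3, 27] -> [3, 13, 27, 28]
  Split: [47, 35, 47, 48] -> [47, 35] and [47, 48]
    Split: [47, 35] -> [47] and [35]
    Merge: [47] + [35] -> [35, 47]
    Split: [47, 48] -> [47] and [48]
    Merge: [47] + [48] -> [47, 48]
  Merge: [35, 47] + [47, 48] -> [35, 47, 47, 48]
Merge: [3, 13, 27, 28] + [35, 47, 47, 48] -> [3, 13, 27, 28, 35, 47, 47, 48]

Final sorted array: [3, 13, 27, 28, 35, 47, 47, 48]

The merge sort proceeds by recursively splitting the array and merging sorted halves.
After all merges, the sorted array is [3, 13, 27, 28, 35, 47, 47, 48].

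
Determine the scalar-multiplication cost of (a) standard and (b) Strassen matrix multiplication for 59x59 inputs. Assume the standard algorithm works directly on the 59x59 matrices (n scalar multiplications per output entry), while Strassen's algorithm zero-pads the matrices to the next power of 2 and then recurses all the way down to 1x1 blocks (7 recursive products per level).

Matrix multiplication for 59x59 matrices:

Strassen's algorithm requires power-of-2 dimensions. Pad 59x59 to 64x64 (next power of 2).

Standard algorithm: 59^3 = 205379 multiplications
Strassen's algorithm: 7^(log2(64)) = 7^6 = 117649 multiplications
Savings: 205379 - 117649 = 87730 multiplications

Standard: 205379 multiplications (59^3). Strassen: 117649 multiplications (7^6, after padding to 64x64). Strassen reduces 8 recursive multiplications to 7 at each level.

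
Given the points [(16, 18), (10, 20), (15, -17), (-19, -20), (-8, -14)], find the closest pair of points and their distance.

Computing all pairwise distances among 5 points:

d((16, 18), (10, 20)) = 6.3246 <-- minimum
d((16, 18), (15, -17)) = 35.0143
d((16, 18), (-19, -20)) = 51.6624
d((16, 18), (-8, -14)) = 40.0
d((10, 20), (15, -17)) = 37.3363
d((10, 20), (-19, -20)) = 49.4065
d((10, 20), (-8, -14)) = 38.4708
d((15, -17), (-19, -20)) = 34.1321
d((15, -17), (-8, -14)) = 23.1948
d((-19, -20), (-8, -14)) = 12.53

Closest pair: (16, 18) and (10, 20) with distance 6.3246

The closest pair is (16, 18) and (10, 20) with Euclidean distance 6.3246. For 5 points, brute-force pairwise comparison is shown above. For large n, the divide-and-conquer algorithm (sort by x, recurse on halves, check the dividing strip) achieves O(n log n).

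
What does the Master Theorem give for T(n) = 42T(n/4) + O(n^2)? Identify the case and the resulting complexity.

Master Theorem for T(n) = 42T(n/4) + O(n^2):

a = 42, b = 4, c = 2
log_b(a) = log_4(42) = 2.6962

Case 1: c = 2 < log_4(42) = 2.6962
T(n) = O(n^(log_4 42))

For T(n) = 42T(n/4) + O(n^2): log_4(42) = 2.6962. This is Case 1 of the Master Theorem (c < log_b(a), work dominated by leaves), giving O(n^(log_4 42)).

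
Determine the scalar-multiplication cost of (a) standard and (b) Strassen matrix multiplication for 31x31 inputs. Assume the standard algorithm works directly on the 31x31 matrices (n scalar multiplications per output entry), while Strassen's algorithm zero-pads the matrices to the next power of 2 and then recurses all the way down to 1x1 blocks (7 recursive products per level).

Matrix multiplication for 31x31 matrices:

Strassen's algorithm requires power-of-2 dimensions. Pad 31x31 to 32x32 (next power of 2).

Standard algorithm: 31^3 = 29791 multiplications
Strassen's algorithm: 7^(log2(32)) = 7^5 = 16807 multiplications
Savings: 29791 - 16807 = 12984 multiplications

Standard: 29791 multiplications (31^3). Strassen: 16807 multiplications (7^5, after padding to 32x32). Strassen reduces 8 recursive multiplications to 7 at each level.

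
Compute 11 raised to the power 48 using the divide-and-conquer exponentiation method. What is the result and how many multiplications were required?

Computing 11^48 by squaring (build up from 11^1; each line after the first costs one multiplication):

11^1 = 11
11^2 = (11^1)^2 = 11^2 = 121
11^3 = 11 * 11^2 = 11 * 121 = 1331
11^6 = (11^3)^2 = 1331^2 = 1771561
11^12 = (11^6)^2 = 1771561^2 = 3138428376721
11^24 = (11^12)^2 = 3138428376721^2 = 9849732675807611094711841
11^48 = (11^24)^2 = 9849732675807611094711841^2 = 97017233784872162402203715694511008214034825609281

Result: 97017233784872162402203715694511008214034825609281
Multiplications needed: 6 (6 lines after 11^1)

11^48 = 97017233784872162402203715694511008214034825609281. Using exponentiation by squaring, this requires 6 multiplications. The key idea: if the exponent is even, square the half-power; if odd, multiply by the base once.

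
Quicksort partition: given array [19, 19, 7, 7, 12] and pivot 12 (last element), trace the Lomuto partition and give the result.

Lomuto partition with pivot = 12:

Initial array: [19, 19, 7, 7, 12]

arr[0]=19 > 12: no swap
arr[1]=19 > 12: no swap
arr[2]=7 <= 12: swap with position 0, array becomes [7, 19, 19, 7, 12]
arr[3]=7 <= 12: swap with position 1, array becomes [7, 7, 19, 19, 12]

Place pivot at position 2: [7, 7, 12, 19, 19]
Pivot position: 2

After partitioning with pivot 12, the array becomes [7, 7, 12, 19, 19]. The pivot is placed at index 2. All elements to the left of the pivot are <= 12, and all elements to the right are > 12.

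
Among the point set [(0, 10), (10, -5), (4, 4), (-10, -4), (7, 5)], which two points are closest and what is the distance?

Computing all pairwise distances among 5 points:

d((0, 10), (10, -5)) = 18.0278
d((0, 10), (4, 4)) = 7.2111
d((0, 10), (-10, -4)) = 17.2047
d((0, 10), (7, 5)) = 8.6023
d((10, -5), (4, 4)) = 10.8167
d((10, -5), (-10, -4)) = 20.025
d((10, -5), (7, 5)) = 10.4403
d((4, 4), (-10, -4)) = 16.1245
d((4, 4), (7, 5)) = 3.1623 <-- minimum
d((-10, -4), (7, 5)) = 19.2354

Closest pair: (4, 4) and (7, 5) with distance 3.1623

The closest pair is (4, 4) and (7, 5) with Euclidean distance 3.1623. For 5 points, brute-force pairwise comparison is shown above. For large n, the divide-and-conquer algorithm (sort by x, recurse on halves, check the dividing strip) achieves O(n log n).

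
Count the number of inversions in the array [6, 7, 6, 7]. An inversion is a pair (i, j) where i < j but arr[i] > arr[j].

Finding inversions in [6, 7, 6, 7]:

(1, 2): arr[1]=7 > arr[2]=6

Total inversions: 1

The array has 1 inversion(s): (1,2). Each pair (i,j) satisfies i < j and arr[i] > arr[j].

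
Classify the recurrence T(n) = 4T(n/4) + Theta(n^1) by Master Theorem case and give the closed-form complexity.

Master Theorem for T(n) = 4T(n/4) + O(n^1):

a = 4, b = 4, c = 1
log_b(a) = log_4(4) = 1.0000

Case 2: c = 1 = log_4(4) = 1.0000
T(n) = O(n^1 log n) = O(n log n)

For T(n) = 4T(n/4) + O(n^1): log_4(4) = 1.0000. This is Case 2 of the Master Theorem (c = log_b(a), equal work at all levels), giving O(n log n).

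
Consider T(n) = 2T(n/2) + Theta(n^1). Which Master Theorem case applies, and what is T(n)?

Master Theorem for T(n) = 2T(n/2) + O(n^1):

a = 2, b = 2, c = 1
log_b(a) = log_2(2) = 1.0000

Case 2: c = 1 = log_2(2) = 1.0000
T(n) = O(n^1 log n) = O(n log n)

For T(n) = 2T(n/2) + O(n^1): log_2(2) = 1.0000. This is Case 2 of the Master Theorem (c = log_b(a), equal work at all levels), giving O(n log n).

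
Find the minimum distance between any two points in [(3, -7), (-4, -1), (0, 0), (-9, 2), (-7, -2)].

Computing all pairwise distances among 5 points:

d((3, -7), (-4, -1)) = 9.2195
d((3, -7), (0, 0)) = 7.6158
d((3, -7), (-9, 2)) = 15.0
d((3, -7), (-7, -2)) = 11.1803
d((-4, -1), (0, 0)) = 4.1231
d((-4, -1), (-9, 2)) = 5.831
d((-4, -1), (-7, -2)) = 3.1623 <-- minimum
d((0, 0), (-9, 2)) = 9.2195
d((0, 0), (-7, -2)) = 7.2801
d((-9, 2), (-7, -2)) = 4.4721

Closest pair: (-4, -1) and (-7, -2) with distance 3.1623

The closest pair is (-4, -1) and (-7, -2) with Euclidean distance 3.1623. For 5 points, brute-force pairwise comparison is shown above. For large n, the divide-and-conquer algorithm (sort by x, recurse on halves, check the dividing strip) achieves O(n log n).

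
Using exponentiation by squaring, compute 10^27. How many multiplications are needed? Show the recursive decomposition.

Computing 10^27 by squaring (build up from 10^1; each line after the first costs one multiplication):

10^1 = 10
10^2 = (10^1)^2 = 10^2 = 100
10^3 = 10 * 10^2 = 10 * 100 = 1000
10^6 = (10^3)^2 = 1000^2 = 1000000
10^12 = (10^6)^2 = 1000000^2 = 1000000000000
10^13 = 10 * 10^12 = 10 * 1000000000000 = 10000000000000
10^26 = (10^13)^2 = 10000000000000^2 = 100000000000000000000000000
10^27 = 10 * 10^26 = 10 * 100000000000000000000000000 = 1000000000000000000000000000

Result: 1000000000000000000000000000
Multiplications needed: 7 (7 lines after 10^1)

10^27 = 1000000000000000000000000000. Using exponentiation by squaring, this requires 7 multiplications. The key idea: if the exponent is even, square the half-power; if odd, multiply by the base once.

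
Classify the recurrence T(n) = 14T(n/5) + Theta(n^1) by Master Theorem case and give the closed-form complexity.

Master Theorem for T(n) = 14T(n/5) + O(n^1):

a = 14, b = 5, c = 1
log_b(a) = log_5(14) = 1.6397

Case 1: c = 1 < log_5(14) = 1.6397
T(n) = O(n^(log_5 14))

For T(n) = 14T(n/5) + O(n^1): log_5(14) = 1.6397. This is Case 1 of the Master Theorem (c < log_b(a), work dominated by leaves), giving O(n^(log_5 14)).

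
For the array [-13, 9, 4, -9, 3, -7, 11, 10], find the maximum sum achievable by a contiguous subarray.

Using Kadane's algorithm on [-13, 9, 4, -9, 3, -7, 11, 10]:

Scanning through the array:
Position 1 (value 9): max_ending_here = 9, max_so_far = 9
Position 2 (value 4): max_ending_here = 13, max_so_far = 13
Position 3 (value -9): max_ending_here = 4, max_so_far = 13
Position 4 (value 3): max_ending_here = 7, max_so_far = 13
Position 5 (value -7): max_ending_here = 0, max_so_far = 13
Position 6 (value 11): max_ending_here = 11, max_so_far = 13
Position 7 (value 10): max_ending_here = 21, max_so_far = 21

Maximum subarray: [9, 4, -9, 3, -7, 11, 10]
Maximum sum: 21

The maximum subarray is [9, 4, -9, 3, -7, 11, 10] with sum 21. This subarray runs from index 1 to index 7.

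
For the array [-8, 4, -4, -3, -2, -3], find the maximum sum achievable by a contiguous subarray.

Using Kadane's algorithm on [-8, 4, -4, -3, -2, -3]:

Scanning through the array:
Position 1 (value 4): max_ending_here = 4, max_so_far = 4
Position 2 (value -4): max_ending_here = 0, max_so_far = 4
Position 3 (value -3): max_ending_here = -3, max_so_far = 4
Position 4 (value -2): max_ending_here = -2, max_so_far = 4
Position 5 (value -3): max_ending_here = -3, max_so_far = 4

Maximum subarray: [4]
Maximum sum: 4

The maximum subarray is [4] with sum 4. This subarray runs from index 1 to index 1.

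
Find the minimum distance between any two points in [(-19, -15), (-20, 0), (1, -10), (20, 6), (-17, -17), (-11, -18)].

Computing all pairwise distances among 6 points:

d((-19, -15), (-20, 0)) = 15.0333
d((-19, -15), (1, -10)) = 20.6155
d((-19, -15), (20, 6)) = 44.2945
d((-19, -15), (-17, -17)) = 2.8284 <-- minimum
d((-19, -15), (-11, -18)) = 8.544
d((-20, 0), (1, -10)) = 23.2594
d((-20, 0), (20, 6)) = 40.4475
d((-20, 0), (-17, -17)) = 17.2627
d((-20, 0), (-11, -18)) = 20.1246
d((1, -10), (20, 6)) = 24.8395
d((1, -10), (-17, -17)) = 19.3132
d((1, -10), (-11, -18)) = 14.4222
d((20, 6), (-17, -17)) = 43.566
d((20, 6), (-11, -18)) = 39.2046
d((-17, -17), (-11, -18)) = 6.0828

Closest pair: (-19, -15) and (-17, -17) with distance 2.8284

The closest pair is (-19, -15) and (-17, -17) with Euclidean distance 2.8284. For 6 points, brute-force pairwise comparison is shown above. For large n, the divide-and-conquer algorithm (sort by x, recurse on halves, check the dividing strip) achieves O(n log n).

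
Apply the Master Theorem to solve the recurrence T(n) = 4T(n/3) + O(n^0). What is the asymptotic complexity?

Master Theorem for T(n) = 4T(n/3) + O(n^0):

a = 4, b = 3, c = 0
log_b(a) = log_3(4) = 1.2619

Case 1: c = 0 < log_3(4) = 1.2619
T(n) = O(n^(log_3 4))

For T(n) = 4T(n/3) + O(n^0): log_3(4) = 1.2619. This is Case 1 of the Master Theorem (c < log_b(a), work dominated by leaves), giving O(n^(log_3 4)).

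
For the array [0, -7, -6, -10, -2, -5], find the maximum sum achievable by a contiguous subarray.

Using Kadane's algorithm on [0, -7, -6, -10, -2, -5]:

Scanning through the array:
Position 1 (value -7): max_ending_here = -7, max_so_far = 0
Position 2 (value -6): max_ending_here = -6, max_so_far = 0
Position 3 (value -10): max_ending_here = -10, max_so_far = 0
Position 4 (value -2): max_ending_here = -2, max_so_far = 0
Position 5 (value -5): max_ending_here = -5, max_so_far = 0

Maximum subarray: [0]
Maximum sum: 0

The maximum subarray is [0] with sum 0. This subarray runs from index 0 to index 0.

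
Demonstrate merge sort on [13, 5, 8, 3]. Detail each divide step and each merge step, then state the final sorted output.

Merge sort trace:

Split: [13, 5, 8, 3] -> [13, 5] and [8, 3]
  Split: [13, 5] -> [13] and [5]
  Merge: [13] + [5] -> [5, 13]
  Split: [8, 3] -> [8] and [3]
  Merge: [8] + [3] -> [3, 8]
Merge: [5, 13] + [3, 8] -> [3, 5, 8, 13]

Final sorted array: [3, 5, 8, 13]

The merge sort proceeds by recursively splitting the array and merging sorted halves.
After all merges, the sorted array is [3, 5, 8, 13].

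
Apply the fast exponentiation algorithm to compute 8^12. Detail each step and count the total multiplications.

Computing 8^12 by squaring (build up from 8^1; each line after the first costs one multiplication):

8^1 = 8
8^2 = (8^1)^2 = 8^2 = 64
8^3 = 8 * 8^2 = 8 * 64 = 512
8^6 = (8^3)^2 = 512^2 = 262144
8^12 = (8^6)^2 = 262144^2 = 68719476736

Result: 68719476736
Multiplications needed: 4 (4 lines after 8^1)

8^12 = 68719476736. Using exponentiation by squaring, this requires 4 multiplications. The key idea: if the exponent is even, square the half-power; if odd, multiply by the base once.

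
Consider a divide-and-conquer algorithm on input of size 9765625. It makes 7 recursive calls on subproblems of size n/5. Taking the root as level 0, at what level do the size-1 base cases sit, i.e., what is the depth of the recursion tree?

For divide and conquer with division factor 5:

Problem sizes at each level:
Level 0: 9765625
Level 1: 1953125
Level 2: 390625
Level 3: 78125
Level 4: 15625
Level 5: 3125
Level 6: 625
Level 7: 125
Level 8: 25
Level 9: 5
Level 10: 1

The root is level 0 and the size-1 base case is level 10 (the tree spans levels 0 through 10, i.e. 11 levels counting the root), so the depth is the number of divisions: log_5(9765625) = 10

The recursion tree depth is log_5(9765625) = 10. At each level, the problem size is divided by 5, so it takes 10 divisions to reduce to a base case of size 1. The algorithm makes 7 recursive calls at each level.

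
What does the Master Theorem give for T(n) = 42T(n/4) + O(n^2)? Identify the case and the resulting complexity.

Master Theorem for T(n) = 42T(n/4) + O(n^2):

a = 42, b = 4, c = 2
log_b(a) = log_4(42) = 2.6962

Case 1: c = 2 < log_4(42) = 2.6962
T(n) = O(n^(log_4 42))

For T(n) = 42T(n/4) + O(n^2): log_4(42) = 2.6962. This is Case 1 of the Master Theorem (c < log_b(a), work dominated by leaves), giving O(n^(log_4 42)).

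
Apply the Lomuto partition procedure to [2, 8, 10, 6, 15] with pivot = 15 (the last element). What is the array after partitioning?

Lomuto partition with pivot = 15:

Initial array: [2, 8, 10, 6, 15]

arr[0]=2 <= 15: swap with position 0, array becomes [2, 8, 10, 6, 15]
arr[1]=8 <= 15: swap with position 1, array becomes [2, 8, 10, 6, 15]
arr[2]=10 <= 15: swap with position 2, array becomes [2, 8, 10, 6, 15]
arr[3]=6 <= 15: swap with position 3, array becomes [2, 8, 10, 6, 15]

Place pivot at position 4: [2, 8, 10, 6, 15]
Pivot position: 4

After partitioning with pivot 15, the array becomes [2, 8, 10, 6, 15]. The pivot is placed at index 4. All elements to the left of the pivot are <= 15, and all elements to the right are > 15.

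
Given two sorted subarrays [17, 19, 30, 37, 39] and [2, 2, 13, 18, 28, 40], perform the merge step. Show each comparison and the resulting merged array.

Merging process:

Compare 17 vs 2: take 2 from right. Merged: [2]
Compare 17 vs 2: take 2 from right. Merged: [2, 2]
Compare 17 vs 13: take 13 from right. Merged: [2, 2, 13]
Compare 17 vs 18: take 17 from left. Merged: [2, 2, 13, 17]
Compare 19 vs 18: take 18 from right. Merged: [2, 2, 13, 17, 18]
Compare 19 vs 28: take 19 from left. Merged: [2, 2, 13, 17, 18, 19]
Compare 30 vs 28: take 28 from right. Merged: [2, 2, 13, 17, 18, 19, 28]
Compare 30 vs 40: take 30 from left. Merged: [2, 2, 13, 17, 18, 19, 28, 30]
Compare 37 vs 40: take 37 from left. Merged: [2, 2, 13, 17, 18, 19, 28, 30, 37]
Compare 39 vs 40: take 39 from left. Merged: [2, 2, 13, 17, 18, 19, 28, 30, 37, 39]
Append remaining from right: [40]. Merged: [2, 2, 13, 17, 18, 19, 28, 30, 37, 39, 40]

Final merged array: [2, 2, 13, 17, 18, 19, 28, 30, 37, 39, 40]
Total comparisons: 10

The merged array is [2, 2, 13, 17, 18, 19, 28, 30, 37, 39, 40], requiring 10 comparisons. The merge step runs in O(n) time where n is the total number of elements.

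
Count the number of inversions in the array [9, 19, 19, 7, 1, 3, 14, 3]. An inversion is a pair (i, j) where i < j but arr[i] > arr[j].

Finding inversions in [9, 19, 19, 7, 1, 3, 14, 3]:

(0, 3): arr[0]=9 > arr[3]=7
(0, 4): arr[0]=9 > arr[4]=1
(0, 5): arr[0]=9 > arr[5]=3
(0, 7): arr[0]=9 > arr[7]=3
(1, 3): arr[1]=19 > arr[3]=7
(1, 4): arr[1]=19 > arr[4]=1
(1, 5): arr[1]=19 > arr[5]=3
(1, 6): arr[1]=19 > arr[6]=14
(1, 7): arr[1]=19 > arr[7]=3
(2, 3): arr[2]=19 > arr[3]=7
(2, 4): arr[2]=19 > arr[4]=1
(2, 5): arr[2]=19 > arr[5]=3
(2, 6): arr[2]=19 > arr[6]=14
(2, 7): arr[2]=19 > arr[7]=3
(3, 4): arr[3]=7 > arr[4]=1
(3, 5): arr[3]=7 > arr[5]=3
(3, 7): arr[3]=7 > arr[7]=3
(6, 7): arr[6]=14 > arr[7]=3

Total inversions: 18

The array has 18 inversion(s): (0,3), (0,4), (0,5), (0,7), (1,3), (1,4), (1,5), (1,6), (1,7), (2,3), (2,4), (2,5), (2,6), (2,7), (3,4), (3,5), (3,7), (6,7). Each pair (i,j) satisfies i < j and arr[i] > arr[j].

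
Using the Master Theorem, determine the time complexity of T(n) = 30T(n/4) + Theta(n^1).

Master Theorem for T(n) = 30T(n/4) + O(n^1):

a = 30, b = 4, c = 1
log_b(a) = log_4(30) = 2.4534

Case 1: c = 1 < log_4(30) = 2.4534
T(n) = O(n^(log_4 30))

For T(n) = 30T(n/4) + O(n^1): log_4(30) = 2.4534. This is Case 1 of the Master Theorem (c < log_b(a), work dominated by leaves), giving O(n^(log_4 30)).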